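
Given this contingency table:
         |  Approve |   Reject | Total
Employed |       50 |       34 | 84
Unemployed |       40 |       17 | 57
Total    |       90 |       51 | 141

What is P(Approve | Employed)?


P(Approve | Employed) = 50/(50+34) = 50/84 = 25/42

P(Approve|Employed) = 25/42 ≈ 59.52%


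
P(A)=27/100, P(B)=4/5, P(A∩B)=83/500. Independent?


P(A)×P(B) = 27/125
P(A∩B) = 83/500
Not equal → NOT independent

No, not independent


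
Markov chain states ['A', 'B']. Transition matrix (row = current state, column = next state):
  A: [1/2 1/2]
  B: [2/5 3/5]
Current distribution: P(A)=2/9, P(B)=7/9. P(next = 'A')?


P(next=A) = Σᵢ P(now=i)×P(i→A)
= 2/9×1/2 + 7/9×2/5
= 1/9 + 14/45 = 19/45

P = 19/45 ≈ 0.4222


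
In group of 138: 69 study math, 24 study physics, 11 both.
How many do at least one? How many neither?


|A∪B| = 69+24-11 = 82
Neither = 138-82 = 56

At least one: 82; Neither: 56


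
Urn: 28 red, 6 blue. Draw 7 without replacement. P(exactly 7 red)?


Hypergeometric: C(28,7)×C(6,0)/C(34,7)
= 1184040×1/5379616 = 13455/61132

P(X=7) = 13455/61132 ≈ 22.01%


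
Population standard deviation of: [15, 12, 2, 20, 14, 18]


Mean = 81/6 = 27/2
  (15-27/2)²=9/4
  (12-27/2)²=9/4
  (2-27/2)²=529/4
  (20-27/2)²=169/4
  (14-27/2)²=1/4
  (18-27/2)²=81/4
Σ(x-μ)² = 399/2
σ² = (399/2)/6 = 133/4

σ = √(133/4) ≈ 5.7663


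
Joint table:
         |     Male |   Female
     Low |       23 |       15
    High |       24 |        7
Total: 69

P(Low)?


P(Low) = (23+15)/69 = 38/69

P(Low) = 38/69 ≈ 55.07%


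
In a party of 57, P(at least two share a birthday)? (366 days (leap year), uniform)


P(all different) = Π(366-i)/366 for i=0..56
= 0.010010
P(match) = 1 - 0.010010 = 0.989990

P ≈ 0.9900 ≈ 99.00%


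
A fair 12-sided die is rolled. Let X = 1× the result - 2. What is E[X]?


E[die] = (1+12)/2 = 13/2
E[X] = 1×13/2 - 2 = 9/2

E[X] = 9/2


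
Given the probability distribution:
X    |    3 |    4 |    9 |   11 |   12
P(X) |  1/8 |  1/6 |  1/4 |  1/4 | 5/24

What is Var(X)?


E[X] = 205/24
E[X²] = 2023/24
Var(X) = E[X²] - (E[X])² = 2023/24 - 42025/576 = 6527/576

Var(X) = 6527/576 ≈ 11.3316


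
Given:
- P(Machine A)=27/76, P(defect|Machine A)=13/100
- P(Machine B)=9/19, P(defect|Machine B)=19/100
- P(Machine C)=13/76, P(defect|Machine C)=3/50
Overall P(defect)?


P(B) = Σ P(B|Aᵢ)×P(Aᵢ)
  13/100×27/76 = 351/7600
  19/100×9/19 = 9/100
  3/50×13/76 = 39/3800
Sum = 1113/7600

P(defect) = 1113/7600 ≈ 14.64%


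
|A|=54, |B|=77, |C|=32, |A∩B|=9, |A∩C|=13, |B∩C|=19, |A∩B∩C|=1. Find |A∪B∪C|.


|A∪B∪C| = 54+77+32-9-13-19+1 = 123

|A∪B∪C| = 123


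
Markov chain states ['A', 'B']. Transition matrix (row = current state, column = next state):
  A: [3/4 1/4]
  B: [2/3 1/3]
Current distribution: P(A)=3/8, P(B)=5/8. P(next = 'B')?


P(next=B) = Σᵢ P(now=i)×P(i→B)
= 3/8×1/4 + 5/8×1/3
= 3/32 + 5/24 = 29/96

P = 29/96 ≈ 0.3021


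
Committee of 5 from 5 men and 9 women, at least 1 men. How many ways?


Count by #men:
  1M,4W: C(5,1)×C(9,4)=630
  2M,3W: C(5,2)×C(9,3)=840
  3M,2W: C(5,3)×C(9,2)=360
  4M,1W: C(5,4)×C(9,1)=45
  5M,0W: C(5,5)×C(9,0)=1
Total = 1876

1876


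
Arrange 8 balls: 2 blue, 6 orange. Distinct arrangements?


8!/(2!×6!) = 28

28


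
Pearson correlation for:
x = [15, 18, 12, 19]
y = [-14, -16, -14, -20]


n=4, Σx=64, Σy=-64, Σxy=-1046, Σx²=1054, Σy²=1048
r = (4×(-1046) - 64×(-64))/√((4×1054 - 64²)(4×1048 - (-64)²))
= -88/√(120×96) = -88/√11520 ≈ -88/107.3313 ≈ -0.8199

r ≈ -0.8199


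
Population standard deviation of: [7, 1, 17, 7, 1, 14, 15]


Mean = 62/7
  (7-62/7)²=169/49
  (1-62/7)²=3025/49
  (17-62/7)²=3249/49
  (7-62/7)²=169/49
  (1-62/7)²=3025/49
  (14-62/7)²=1296/49
  (15-62/7)²=1849/49
Σ(x-μ)² = 1826/7
σ² = (1826/7)/7 = 1826/49

σ = √(1826/49) ≈ 6.1045


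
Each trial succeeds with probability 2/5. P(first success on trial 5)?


Geometric: P(X=5) = (1-p)^(k-1)×p = (3/5)^4×2/5 = 162/3125

P(X=5) = 162/3125 ≈ 5.18%


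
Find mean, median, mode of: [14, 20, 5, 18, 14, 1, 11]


Sorted: [1, 5, 11, 14, 14, 18, 20]
Mean = 83/7
Median = 14
Freq: {14: 2, 20: 1, 5: 1, 18: 1, 1: 1, 11: 1}
Mode: [14]

Mean=83/7, Median=14, Mode=14


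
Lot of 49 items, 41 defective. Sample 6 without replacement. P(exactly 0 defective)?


Hypergeometric: C(41,0)×C(8,6)/C(49,6)
= 1×28/13983816 = 1/499422

P(X=0) = 1/499422 ≈ 0.00%


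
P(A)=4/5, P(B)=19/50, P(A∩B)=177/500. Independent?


P(A)×P(B) = 38/125
P(A∩B) = 177/500
Not equal → NOT independent

No, not independent


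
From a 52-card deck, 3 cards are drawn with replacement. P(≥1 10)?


P(not a 10) = 48/52 = 12/13
P(none in 3 draws) = (12/13)^3 = 1728/2197
P(≥1 10) = 1 - 1728/2197 = 469/2197

P = 469/2197 ≈ 21.35%


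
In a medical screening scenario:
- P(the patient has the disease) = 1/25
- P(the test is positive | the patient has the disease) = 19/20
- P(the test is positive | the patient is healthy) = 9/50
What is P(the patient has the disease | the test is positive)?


Using Bayes' theorem:
P(A|B) = P(B|A)·P(A) / P(B)

P(the test is positive) = 19/20 × 1/25 + 9/50 × 24/25
= 19/500 + 108/625 = 527/2500

P(the patient has the disease|the test is positive) = (19/500) / (527/2500) = 95/527

P(the patient has the disease|the test is positive) = 95/527 ≈ 18.03%


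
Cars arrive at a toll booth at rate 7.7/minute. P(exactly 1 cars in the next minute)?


Poisson(λ=7.7): P(X=1) = e^(-λ)×λ^k/k!
= e^(-7.7) × 7.7^1 / 1!
≈ 0.0004528271829 × 7.7 / 1 ≈ 0.003487

P(X=1) ≈ 0.003487 ≈ 0.35%


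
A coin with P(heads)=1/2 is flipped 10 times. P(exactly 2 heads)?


Binomial: P(X=2) = C(10,2)×p^2×(1-p)^8
= 45 × 1/4 × 1/256 = 45/1024

P(X=2) = 45/1024 ≈ 4.39%


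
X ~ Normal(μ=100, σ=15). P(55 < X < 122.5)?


z₁=(55-100)/15=-3.0, z₂=(122.5-100)/15=1.5
P = Φ(1.5) - Φ(-3.0) = 0.933193 - 0.001350 = 0.931843 ≈ 0.9318

P(55 < X < 122.5) ≈ 0.9318


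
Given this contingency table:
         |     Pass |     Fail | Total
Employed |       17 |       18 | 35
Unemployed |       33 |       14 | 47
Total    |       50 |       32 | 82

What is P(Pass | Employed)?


P(Pass | Employed) = 17/(17+18) = 17/35

P(Pass|Employed) = 17/35 ≈ 48.57%


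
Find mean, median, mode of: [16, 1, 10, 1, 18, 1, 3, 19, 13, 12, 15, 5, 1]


Sorted: [1, 1, 1, 1, 3, 5, 10, 12, 13, 15, 16, 18, 19]
Mean = 115/13
Median = 10
Freq: {16: 1, 1: 4, 10: 1, 18: 1, 3: 1, 19: 1, 13: 1, 12: 1, 15: 1, 5: 1}
Mode: [1]

Mean=115/13, Median=10, Mode=1


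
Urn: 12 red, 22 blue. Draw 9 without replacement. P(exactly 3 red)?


Hypergeometric: C(12,3)×C(22,6)/C(34,9)
= 220×74613/52451256 = 7315/23374

P(X=3) = 7315/23374 ≈ 31.30%


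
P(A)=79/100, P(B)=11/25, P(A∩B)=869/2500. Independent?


P(A)×P(B) = 869/2500
P(A∩B) = 869/2500
Equal ✓ → Independent

Yes, independent


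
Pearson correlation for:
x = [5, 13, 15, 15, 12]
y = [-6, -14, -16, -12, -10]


n=5, Σx=60, Σy=-58, Σxy=-752, Σx²=788, Σy²=732
r = (5×(-752) - 60×(-58))/√((5×788 - 60²)(5×732 - (-58)²))
= -280/√(340×296) = -280/√100640 ≈ -280/317.2381 ≈ -0.8826

r ≈ -0.8826


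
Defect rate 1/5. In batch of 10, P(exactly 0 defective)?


Binomial: P(X=0) = C(10,0)×p^0×(1-p)^10
= 1 × 1 × 1048576/9765625 = 1048576/9765625

P(X=0) = 1048576/9765625 ≈ 10.74%


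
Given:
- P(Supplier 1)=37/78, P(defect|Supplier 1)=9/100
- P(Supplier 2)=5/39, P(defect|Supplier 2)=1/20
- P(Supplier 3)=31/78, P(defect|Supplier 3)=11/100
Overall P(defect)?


P(B) = Σ P(B|Aᵢ)×P(Aᵢ)
  9/100×37/78 = 111/2600
  1/20×5/39 = 1/156
  11/100×31/78 = 341/7800
Sum = 181/1950

P(defect) = 181/1950 ≈ 9.28%


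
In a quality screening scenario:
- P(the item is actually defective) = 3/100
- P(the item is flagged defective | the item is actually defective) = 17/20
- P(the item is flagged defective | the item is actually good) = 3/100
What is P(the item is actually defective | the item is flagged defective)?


Using Bayes' theorem:
P(A|B) = P(B|A)·P(A) / P(B)

P(the item is flagged defective) = 17/20 × 3/100 + 3/100 × 97/100
= 51/2000 + 291/10000 = 273/5000

P(the item is actually defective|the item is flagged defective) = (51/2000) / (273/5000) = 85/182

P(the item is actually defective|the item is flagged defective) = 85/182 ≈ 46.70%


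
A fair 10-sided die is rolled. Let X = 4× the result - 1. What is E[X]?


E[die] = (1+10)/2 = 11/2
E[X] = 4×11/2 - 1 = 21

E[X] = 21


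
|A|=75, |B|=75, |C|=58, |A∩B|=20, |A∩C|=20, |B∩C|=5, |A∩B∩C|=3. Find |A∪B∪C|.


|A∪B∪C| = 75+75+58-20-20-5+3 = 166

|A∪B∪C| = 166


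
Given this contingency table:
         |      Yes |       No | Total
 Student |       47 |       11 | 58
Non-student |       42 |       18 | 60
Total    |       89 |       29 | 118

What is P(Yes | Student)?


P(Yes | Student) = 47/(47+11) = 47/58

P(Yes|Student) = 47/58 ≈ 81.03%


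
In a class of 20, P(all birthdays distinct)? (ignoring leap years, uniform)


P(all different) = Π(365-i)/365 for i=0..19
= (365/365)×(364/365)×...×(346/365)
= 0.588562

P ≈ 0.5886 ≈ 58.86%


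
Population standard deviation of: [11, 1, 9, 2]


Mean = 23/4
  (11-23/4)²=441/16
  (1-23/4)²=361/16
  (9-23/4)²=169/16
  (2-23/4)²=225/16
Σ(x-μ)² = 299/4
σ² = (299/4)/4 = 299/16

σ = √(299/16) ≈ 4.3229


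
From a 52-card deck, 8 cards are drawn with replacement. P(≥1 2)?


P(not a 2) = 48/52 = 12/13
P(none in 8 draws) = (12/13)^8 = 429981696/815730721
P(≥1 2) = 1 - 429981696/815730721 = 385749025/815730721

P = 385749025/815730721 ≈ 47.29%


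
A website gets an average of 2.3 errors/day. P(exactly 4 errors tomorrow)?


Poisson(λ=2.3): P(X=4) = e^(-λ)×λ^k/k!
= e^(-2.3) × 2.3^4 / 4!
≈ 0.1002588437 × 27.9841 / 24 ≈ 0.116902

P(X=4) ≈ 0.116902 ≈ 11.69%


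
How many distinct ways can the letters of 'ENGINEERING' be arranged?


Letters: 11, freq: {'E': 3, 'N': 3, 'G': 2, 'I': 2, 'R': 1}
11!/(3!×3!×2!×2!×1!) = 39916800/144 = 277200

277200


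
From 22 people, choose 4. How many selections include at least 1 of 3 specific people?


Complement: C(22,4) - C(19,4) = 7315 - 3876 = 3439

3439


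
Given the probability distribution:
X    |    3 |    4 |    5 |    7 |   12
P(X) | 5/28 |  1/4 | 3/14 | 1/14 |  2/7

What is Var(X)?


E[X] = 183/28
E[X²] = 1557/28
Var(X) = E[X²] - (E[X])² = 1557/28 - 33489/784 = 10107/784

Var(X) = 10107/784 ≈ 12.8916


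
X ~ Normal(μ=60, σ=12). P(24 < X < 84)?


z₁=(24-60)/12=-3.0, z₂=(84-60)/12=2.0
P = Φ(2.0) - Φ(-3.0) = 0.977250 - 0.001350 = 0.975900 ≈ 0.9759

P(24 < X < 84) ≈ 0.9759


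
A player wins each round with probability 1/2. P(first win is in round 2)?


Geometric: P(X=2) = (1-p)^(k-1)×p = (1/2)^1×1/2 = 1/4

P(X=2) = 1/4 ≈ 25.00%


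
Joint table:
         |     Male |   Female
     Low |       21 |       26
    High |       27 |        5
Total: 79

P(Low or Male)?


P(Low∨Male) = P(Low) + P(Male) - P(Low∧Male)
= (47 + 48 - 21)/79 = 74/79

P = 74/79 ≈ 93.67%


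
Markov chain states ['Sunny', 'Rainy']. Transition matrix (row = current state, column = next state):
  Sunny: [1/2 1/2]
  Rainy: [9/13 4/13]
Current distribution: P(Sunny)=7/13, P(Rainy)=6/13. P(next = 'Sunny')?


P(next=Sunny) = Σᵢ P(now=i)×P(i→Sunny)
= 7/13×1/2 + 6/13×9/13
= 7/26 + 54/169 = 199/338

P = 199/338 ≈ 0.5888


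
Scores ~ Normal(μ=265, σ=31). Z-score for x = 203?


z = (x - μ)/σ = (203 - 265)/31 = -2.0

z = -2.0


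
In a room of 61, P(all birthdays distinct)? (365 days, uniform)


P(all different) = Π(365-i)/365 for i=0..60
= (365/365)×(364/365)×...×(305/365)
= 0.004911

P ≈ 0.0049 ≈ 0.49%


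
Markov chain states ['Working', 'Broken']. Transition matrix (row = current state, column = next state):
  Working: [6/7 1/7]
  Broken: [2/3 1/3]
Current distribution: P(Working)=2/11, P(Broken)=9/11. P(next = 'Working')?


P(next=Working) = Σᵢ P(now=i)×P(i→Working)
= 2/11×6/7 + 9/11×2/3
= 12/77 + 6/11 = 54/77

P = 54/77 ≈ 0.7013


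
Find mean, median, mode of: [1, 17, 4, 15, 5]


Sorted: [1, 4, 5, 15, 17]
Mean = 42/5
Median = 5
Freq: {1: 1, 17: 1, 4: 1, 15: 1, 5: 1}
Mode: No mode

Mean=42/5, Median=5, Mode=No mode


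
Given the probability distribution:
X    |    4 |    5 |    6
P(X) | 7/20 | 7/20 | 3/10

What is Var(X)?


E[X] = 99/20
E[X²] = 503/20
Var(X) = E[X²] - (E[X])² = 503/20 - 9801/400 = 259/400

Var(X) = 259/400 ≈ 0.6475


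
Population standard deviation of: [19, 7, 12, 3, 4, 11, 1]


Mean = 57/7
  (19-57/7)²=5776/49
  (7-57/7)²=64/49
  (12-57/7)²=729/49
  (3-57/7)²=1296/49
  (4-57/7)²=841/49
  (11-57/7)²=400/49
  (1-57/7)²=2500/49
Σ(x-μ)² = 1658/7
σ² = (1658/7)/7 = 1658/49

σ = √(1658/49) ≈ 5.8169


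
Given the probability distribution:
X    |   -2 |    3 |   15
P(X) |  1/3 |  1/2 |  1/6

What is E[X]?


E[X] = Σ x·P(X=x)
= (-2)×(1/3) + (3)×(1/2) + (15)×(1/6)
= 10/3

E[X] = 10/3


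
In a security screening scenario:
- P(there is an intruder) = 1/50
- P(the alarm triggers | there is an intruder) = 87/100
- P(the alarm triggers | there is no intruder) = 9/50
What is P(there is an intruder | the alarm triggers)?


Using Bayes' theorem:
P(A|B) = P(B|A)·P(A) / P(B)

P(the alarm triggers) = 87/100 × 1/50 + 9/50 × 49/50
= 87/5000 + 441/2500 = 969/5000

P(there is an intruder|the alarm triggers) = (87/5000) / (969/5000) = 29/323

P(there is an intruder|the alarm triggers) = 29/323 ≈ 8.98%


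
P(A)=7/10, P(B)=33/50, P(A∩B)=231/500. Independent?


P(A)×P(B) = 231/500
P(A∩B) = 231/500
Equal ✓ → Independent

Yes, independent


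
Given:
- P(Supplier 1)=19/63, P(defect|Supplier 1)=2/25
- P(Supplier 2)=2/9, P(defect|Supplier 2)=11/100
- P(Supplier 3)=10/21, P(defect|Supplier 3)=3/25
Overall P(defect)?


P(B) = Σ P(B|Aᵢ)×P(Aᵢ)
  2/25×19/63 = 38/1575
  11/100×2/9 = 11/450
  3/25×10/21 = 2/35
Sum = 37/350

P(defect) = 37/350 ≈ 10.57%


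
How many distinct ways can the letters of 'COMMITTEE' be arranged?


Letters: 9, freq: {'C': 1, 'O': 1, 'M': 2, 'I': 1, 'T': 2, 'E': 2}
9!/(1!×1!×2!×1!×2!×2!) = 362880/8 = 45360

45360


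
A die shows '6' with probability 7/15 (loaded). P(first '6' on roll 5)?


Geometric: P(X=5) = (1-p)^(k-1)×p = (8/15)^4×7/15 = 28672/759375

P(X=5) = 28672/759375 ≈ 3.78%


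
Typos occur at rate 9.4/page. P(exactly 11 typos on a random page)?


Poisson(λ=9.4): P(X=11) = e^(-λ)×λ^k/k!
= e^(-9.4) × 9.4^11 / 11!
≈ 8.272406556e-05 × 50629820724.9 / 39916800 ≈ 0.104926

P(X=11) ≈ 0.104926 ≈ 10.49%


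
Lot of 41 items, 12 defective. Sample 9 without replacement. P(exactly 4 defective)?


Hypergeometric: C(12,4)×C(29,5)/C(41,9)
= 495×118755/350343565 = 82215/489991

P(X=4) = 82215/489991 ≈ 16.78%


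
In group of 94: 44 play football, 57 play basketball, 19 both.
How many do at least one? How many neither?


|A∪B| = 44+57-19 = 82
Neither = 94-82 = 12

At least one: 82; Neither: 12


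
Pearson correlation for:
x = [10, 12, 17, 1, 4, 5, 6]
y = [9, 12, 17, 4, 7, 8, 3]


n=7, Σx=55, Σy=60, Σxy=613, Σx²=611, Σy²=652
r = (7×613 - 55×60)/√((7×611 - 55²)(7×652 - 60²))
= 991/√(1252×964) = 991/√1206928 ≈ 991/1098.6027 ≈ 0.9021

r ≈ 0.9021


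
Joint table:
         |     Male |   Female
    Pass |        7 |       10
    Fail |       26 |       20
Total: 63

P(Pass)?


P(Pass) = (7+10)/63 = 17/63

P(Pass) = 17/63 ≈ 26.98%


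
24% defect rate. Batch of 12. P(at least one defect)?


P(all good) = (19/25)^12 = 2213314919066161/59604644775390625
P(≥1 defect) = 57391329856324464/59604644775390625

P = 57391329856324464/59604644775390625 ≈ 96.29%


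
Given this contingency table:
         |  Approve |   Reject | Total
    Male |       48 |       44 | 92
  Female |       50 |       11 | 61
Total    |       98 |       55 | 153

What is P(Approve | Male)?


P(Approve | Male) = 48/(48+44) = 48/92 = 12/23

P(Approve|Male) = 12/23 ≈ 52.17%


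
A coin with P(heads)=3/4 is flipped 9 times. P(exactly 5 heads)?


Binomial: P(X=5) = C(9,5)×p^5×(1-p)^4
= 126 × 243/1024 × 1/256 = 15309/131072

P(X=5) = 15309/131072 ≈ 11.68%


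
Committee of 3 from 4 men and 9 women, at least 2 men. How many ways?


Count by #men:
  2M,1W: C(4,2)×C(9,1)=54
  3M,0W: C(4,3)×C(9,0)=4
Total = 58

58


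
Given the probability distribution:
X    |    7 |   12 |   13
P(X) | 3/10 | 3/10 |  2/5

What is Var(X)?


E[X] = 109/10
E[X²] = 251/2
Var(X) = E[X²] - (E[X])² = 251/2 - 11881/100 = 669/100

Var(X) = 669/100 ≈ 6.6900


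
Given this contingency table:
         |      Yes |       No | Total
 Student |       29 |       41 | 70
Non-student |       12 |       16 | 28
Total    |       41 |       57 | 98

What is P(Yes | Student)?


P(Yes | Student) = 29/(29+41) = 29/70

P(Yes|Student) = 29/70 ≈ 41.43%


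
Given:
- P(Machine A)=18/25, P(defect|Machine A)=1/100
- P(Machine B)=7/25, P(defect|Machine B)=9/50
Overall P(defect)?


P(B) = Σ P(B|Aᵢ)×P(Aᵢ)
  1/100×18/25 = 9/1250
  9/50×7/25 = 63/1250
Sum = 36/625

P(defect) = 36/625 ≈ 5.76%


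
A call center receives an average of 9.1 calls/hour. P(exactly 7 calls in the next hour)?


Poisson(λ=9.1): P(X=7) = e^(-λ)×λ^k/k!
= e^(-9.1) × 9.1^7 / 7!
≈ 0.0001116658085 × 5167610.19357 / 5040 ≈ 0.114493

P(X=7) ≈ 0.114493 ≈ 11.45%


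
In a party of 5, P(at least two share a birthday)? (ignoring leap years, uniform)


P(all different) = Π(365-i)/365 for i=0..4
= 0.972864
P(match) = 1 - 0.972864 = 0.027136

P ≈ 0.0271 ≈ 2.71%


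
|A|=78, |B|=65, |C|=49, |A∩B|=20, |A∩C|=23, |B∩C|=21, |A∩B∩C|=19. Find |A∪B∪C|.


|A∪B∪C| = 78+65+49-20-23-21+19 = 147

|A∪B∪C| = 147


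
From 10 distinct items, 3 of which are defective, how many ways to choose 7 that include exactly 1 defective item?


Choose 1 of the 3 defective items and 6 of the other 7 items:
C(3,1)×C(7,6) = 3×7 = 21

21


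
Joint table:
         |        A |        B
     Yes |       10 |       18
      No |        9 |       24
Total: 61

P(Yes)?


P(Yes) = (10+18)/61 = 28/61

P(Yes) = 28/61 ≈ 45.90%


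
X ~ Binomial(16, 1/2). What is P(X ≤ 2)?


P(X ≤ 2) = Σ P(X=i) for i=0..2
P(X=0) = 1/65536
P(X=1) = 1/4096
P(X=2) = 15/8192
Sum = 137/65536

P(X ≤ 2) = 137/65536 ≈ 0.21%


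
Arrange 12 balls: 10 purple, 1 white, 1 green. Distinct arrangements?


12!/(10!×1!×1!) = 132

132


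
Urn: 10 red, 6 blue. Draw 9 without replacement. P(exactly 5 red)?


Hypergeometric: C(10,5)×C(6,4)/C(16,9)
= 252×15/11440 = 189/572

P(X=5) = 189/572 ≈ 33.04%


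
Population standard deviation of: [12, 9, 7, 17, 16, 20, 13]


Mean = 94/7
  (12-94/7)²=100/49
  (9-94/7)²=961/49
  (7-94/7)²=2025/49
  (17-94/7)²=625/49
  (16-94/7)²=324/49
  (20-94/7)²=2116/49
  (13-94/7)²=9/49
Σ(x-μ)² = 880/7
σ² = (880/7)/7 = 880/49

σ = √(880/49) ≈ 4.2378


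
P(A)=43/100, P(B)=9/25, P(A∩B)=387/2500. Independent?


P(A)×P(B) = 387/2500
P(A∩B) = 387/2500
Equal ✓ → Independent

Yes, independent


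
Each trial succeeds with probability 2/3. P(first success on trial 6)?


Geometric: P(X=6) = (1-p)^(k-1)×p = (1/3)^5×2/3 = 2/729

P(X=6) = 2/729 ≈ 0.27%


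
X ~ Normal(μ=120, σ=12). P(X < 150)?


z = (150-120)/12 = 2.5
P(Z < 2.5) = 0.9938

P(X < 150) ≈ 0.9938


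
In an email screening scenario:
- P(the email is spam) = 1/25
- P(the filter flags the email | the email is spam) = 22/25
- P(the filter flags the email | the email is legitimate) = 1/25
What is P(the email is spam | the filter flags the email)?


Using Bayes' theorem:
P(A|B) = P(B|A)·P(A) / P(B)

P(the filter flags the email) = 22/25 × 1/25 + 1/25 × 24/25
= 22/625 + 24/625 = 46/625

P(the email is spam|the filter flags the email) = (22/625) / (46/625) = 11/23

P(the email is spam|the filter flags the email) = 11/23 ≈ 47.83%


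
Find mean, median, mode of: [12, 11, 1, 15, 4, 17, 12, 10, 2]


Sorted: [1, 2, 4, 10, 11, 12, 12, 15, 17]
Mean = 84/9 = 28/3
Median = 11
Freq: {12: 2, 11: 1, 1: 1, 15: 1, 4: 1, 17: 1, 10: 1, 2: 1}
Mode: [12]

Mean=28/3, Median=11, Mode=12


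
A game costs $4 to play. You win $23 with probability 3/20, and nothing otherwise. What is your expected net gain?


E[gain] = (23-4)×3/20 + (-4)×17/20
= 57/20 - 17/5 = -11/20

Expected net gain = $-11/20 ≈ $-0.55


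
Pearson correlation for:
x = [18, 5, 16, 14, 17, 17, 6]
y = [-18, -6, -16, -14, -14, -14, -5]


n=7, Σx=93, Σy=-87, Σxy=-1312, Σx²=1415, Σy²=1229
r = (7×(-1312) - 93×(-87))/√((7×1415 - 93²)(7×1229 - (-87)²))
= -1093/√(1256×1034) = -1093/√1298704 ≈ -1093/1139.6069 ≈ -0.9591

r ≈ -0.9591


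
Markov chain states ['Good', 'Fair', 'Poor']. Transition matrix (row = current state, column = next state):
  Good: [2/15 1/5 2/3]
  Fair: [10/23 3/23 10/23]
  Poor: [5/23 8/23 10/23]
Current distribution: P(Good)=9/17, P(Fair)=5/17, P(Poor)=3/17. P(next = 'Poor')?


P(next=Poor) = Σᵢ P(now=i)×P(i→Poor)
= 9/17×2/3 + 5/17×10/23 + 3/17×10/23
= 6/17 + 50/391 + 30/391 = 218/391

P = 218/391 ≈ 0.5575


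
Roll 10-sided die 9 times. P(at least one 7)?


P(no 7)^9 = (9/10)^9 = 387420489/1000000000
P(≥1) = 1 - 387420489/1000000000 = 612579511/1000000000

P = 612579511/1000000000 ≈ 61.26%


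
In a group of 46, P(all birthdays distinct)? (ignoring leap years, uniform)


P(all different) = Π(365-i)/365 for i=0..45
= (365/365)×(364/365)×...×(320/365)
= 0.051747

P ≈ 0.0517 ≈ 5.17%


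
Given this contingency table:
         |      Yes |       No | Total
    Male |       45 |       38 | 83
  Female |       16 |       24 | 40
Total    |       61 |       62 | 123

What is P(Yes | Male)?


P(Yes | Male) = 45/(45+38) = 45/83

P(Yes|Male) = 45/83 ≈ 54.22%


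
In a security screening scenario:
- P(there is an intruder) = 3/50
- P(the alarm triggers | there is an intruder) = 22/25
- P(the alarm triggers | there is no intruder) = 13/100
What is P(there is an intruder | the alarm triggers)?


Using Bayes' theorem:
P(A|B) = P(B|A)·P(A) / P(B)

P(the alarm triggers) = 22/25 × 3/50 + 13/100 × 47/50
= 33/625 + 611/5000 = 7/40

P(there is an intruder|the alarm triggers) = (33/625) / (7/40) = 264/875

P(there is an intruder|the alarm triggers) = 264/875 ≈ 30.17%


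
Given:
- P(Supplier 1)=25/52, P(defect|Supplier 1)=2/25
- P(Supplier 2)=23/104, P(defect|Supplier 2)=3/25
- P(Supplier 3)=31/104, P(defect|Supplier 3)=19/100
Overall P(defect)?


P(B) = Σ P(B|Aᵢ)×P(Aᵢ)
  2/25×25/52 = 1/26
  3/25×23/104 = 69/2600
  19/100×31/104 = 589/10400
Sum = 253/2080

P(defect) = 253/2080 ≈ 12.16%


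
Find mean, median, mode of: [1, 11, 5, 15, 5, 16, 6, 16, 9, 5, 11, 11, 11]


Sorted: [1, 5, 5, 5, 6, 9, 11, 11, 11, 11, 15, 16, 16]
Mean = 122/13
Median = 11
Freq: {1: 1, 11: 4, 5: 3, 15: 1, 16: 2, 6: 1, 9: 1}
Mode: [11]

Mean=122/13, Median=11, Mode=11


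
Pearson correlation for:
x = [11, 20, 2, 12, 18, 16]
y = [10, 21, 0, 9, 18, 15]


n=6, Σx=79, Σy=73, Σxy=1202, Σx²=1249, Σy²=1171
r = (6×1202 - 79×73)/√((6×1249 - 79²)(6×1171 - 73²))
= 1445/√(1253×1697) = 1445/√2126341 ≈ 1445/1458.1979 ≈ 0.9909

r ≈ 0.9909


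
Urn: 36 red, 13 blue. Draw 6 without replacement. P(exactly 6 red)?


Hypergeometric: C(36,6)×C(13,0)/C(49,6)
= 1947792×1/13983816 = 1054/7567

P(X=6) = 1054/7567 ≈ 13.93%


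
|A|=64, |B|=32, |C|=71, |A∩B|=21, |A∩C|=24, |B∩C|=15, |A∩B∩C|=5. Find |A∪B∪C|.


|A∪B∪C| = 64+32+71-21-24-15+5 = 112

|A∪B∪C| = 112


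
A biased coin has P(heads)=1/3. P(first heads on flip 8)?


Geometric: P(X=8) = (1-p)^(k-1)×p = (2/3)^7×1/3 = 128/6561

P(X=8) = 128/6561 ≈ 1.95%


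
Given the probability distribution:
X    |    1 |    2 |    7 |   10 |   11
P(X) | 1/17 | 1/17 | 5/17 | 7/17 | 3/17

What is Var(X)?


E[X] = 141/17
E[X²] = 1313/17
Var(X) = E[X²] - (E[X])² = 1313/17 - 19881/289 = 2440/289

Var(X) = 2440/289 ≈ 8.4429


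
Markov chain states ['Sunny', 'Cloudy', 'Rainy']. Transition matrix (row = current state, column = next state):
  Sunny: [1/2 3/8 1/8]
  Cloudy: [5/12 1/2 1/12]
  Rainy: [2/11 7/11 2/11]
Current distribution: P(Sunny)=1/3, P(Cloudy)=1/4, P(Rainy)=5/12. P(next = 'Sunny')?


P(next=Sunny) = Σᵢ P(now=i)×P(i→Sunny)
= 1/3×1/2 + 1/4×5/12 + 5/12×2/11
= 1/6 + 5/48 + 5/66 = 61/176

P = 61/176 ≈ 0.3466


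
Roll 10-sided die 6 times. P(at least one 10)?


P(no 10)^6 = (9/10)^6 = 531441/1000000
P(≥1) = 1 - 531441/1000000 = 468559/1000000

P = 468559/1000000 ≈ 46.86%


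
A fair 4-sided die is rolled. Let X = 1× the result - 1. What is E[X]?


E[die] = (1+4)/2 = 5/2
E[X] = 1×5/2 - 1 = 3/2

E[X] = 3/2


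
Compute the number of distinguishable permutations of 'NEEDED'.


Letters: 6, freq: {'N': 1, 'E': 3, 'D': 2}
6!/(1!×3!×2!) = 720/12 = 60

60


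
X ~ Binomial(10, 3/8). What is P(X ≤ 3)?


P(X ≤ 3) = Σ P(X=i) for i=0..3
P(X=0) = 9765625/1073741824
P(X=1) = 29296875/536870912
P(X=2) = 158203125/1073741824
P(X=3) = 31640625/134217728
Sum = 119921875/268435456

P(X ≤ 3) = 119921875/268435456 ≈ 44.67%


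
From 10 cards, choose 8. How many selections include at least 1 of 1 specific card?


Complement: C(10,8) - C(9,8) = 45 - 9 = 36

36


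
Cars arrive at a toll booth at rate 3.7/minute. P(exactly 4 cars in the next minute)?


Poisson(λ=3.7): P(X=4) = e^(-λ)×λ^k/k!
= e^(-3.7) × 3.7^4 / 4!
≈ 0.02472352647 × 187.4161 / 24 ≈ 0.193066

P(X=4) ≈ 0.193066 ≈ 19.31%


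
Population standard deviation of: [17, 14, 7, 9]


Mean = 47/4
  (17-47/4)²=441/16
  (14-47/4)²=81/16
  (7-47/4)²=361/16
  (9-47/4)²=121/16
Σ(x-μ)² = 251/4
σ² = (251/4)/4 = 251/16

σ = √(251/16) ≈ 3.9607


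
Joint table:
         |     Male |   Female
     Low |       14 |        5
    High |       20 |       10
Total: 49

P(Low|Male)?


P(Low|Male) = 14/(14+20) = 14/34 = 7/17

P = 7/17 ≈ 41.18%


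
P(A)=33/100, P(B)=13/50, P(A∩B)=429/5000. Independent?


P(A)×P(B) = 429/5000
P(A∩B) = 429/5000
Equal ✓ → Independent

Yes, independent


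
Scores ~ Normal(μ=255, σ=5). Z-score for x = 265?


z = (x - μ)/σ = (265 - 255)/5 = 2.0

z = 2.0


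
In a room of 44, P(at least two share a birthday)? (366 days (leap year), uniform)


P(all different) = Π(366-i)/366 for i=0..43
= 0.067633
P(match) = 1 - 0.067633 = 0.932367

P ≈ 0.9324 ≈ 93.24%


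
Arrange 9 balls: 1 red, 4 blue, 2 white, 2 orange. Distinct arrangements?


9!/(1!×4!×2!×2!) = 3780

3780


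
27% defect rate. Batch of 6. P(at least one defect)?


P(all good) = (73/100)^6 = 151334226289/1000000000000
P(≥1 defect) = 848665773711/1000000000000

P = 848665773711/1000000000000 ≈ 84.87%


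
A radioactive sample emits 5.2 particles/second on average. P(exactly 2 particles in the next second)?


Poisson(λ=5.2): P(X=2) = e^(-λ)×λ^k/k!
= e^(-5.2) × 5.2^2 / 2!
≈ 0.005516564421 × 27.04 / 2 ≈ 0.074584

P(X=2) ≈ 0.074584 ≈ 7.46%


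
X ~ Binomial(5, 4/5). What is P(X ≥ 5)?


P(X ≥ 5) = Σ P(X=i) for i=5..5
P(X=5) = 1024/3125
Sum = 1024/3125

P(X ≥ 5) = 1024/3125 ≈ 32.77%


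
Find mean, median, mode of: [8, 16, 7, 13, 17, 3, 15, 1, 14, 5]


Sorted: [1, 3, 5, 7, 8, 13, 14, 15, 16, 17]
Mean = 99/10
Median = 21/2
Freq: {8: 1, 16: 1, 7: 1, 13: 1, 17: 1, 3: 1, 15: 1, 1: 1, 14: 1, 5: 1}
Mode: No mode

Mean=99/10, Median=21/2, Mode=No mode


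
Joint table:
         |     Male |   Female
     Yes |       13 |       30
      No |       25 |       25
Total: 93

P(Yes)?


P(Yes) = (13+30)/93 = 43/93

P(Yes) = 43/93 ≈ 46.24%


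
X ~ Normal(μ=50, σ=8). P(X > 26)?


z = (26-50)/8 = -3.0
P(X > 26) = 1 - P(Z ≤ -3.0) = 1 - 0.0013 = 0.9987

P(X > 26) ≈ 0.9987


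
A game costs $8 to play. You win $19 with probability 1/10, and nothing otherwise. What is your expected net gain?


E[gain] = (19-8)×1/10 + (-8)×9/10
= 11/10 - 36/5 = -61/10

Expected net gain = $-61/10 ≈ $-6.10


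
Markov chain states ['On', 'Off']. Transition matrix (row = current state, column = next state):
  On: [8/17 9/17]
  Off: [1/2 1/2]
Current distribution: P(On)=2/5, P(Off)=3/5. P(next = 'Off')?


P(next=Off) = Σᵢ P(now=i)×P(i→Off)
= 2/5×9/17 + 3/5×1/2
= 18/85 + 3/10 = 87/170

P = 87/170 ≈ 0.5118


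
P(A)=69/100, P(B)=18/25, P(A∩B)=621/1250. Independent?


P(A)×P(B) = 621/1250
P(A∩B) = 621/1250
Equal ✓ → Independent

Yes, independent


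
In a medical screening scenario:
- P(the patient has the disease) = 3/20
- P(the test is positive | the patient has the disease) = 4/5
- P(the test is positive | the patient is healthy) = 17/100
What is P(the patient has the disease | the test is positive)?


Using Bayes' theorem:
P(A|B) = P(B|A)·P(A) / P(B)

P(the test is positive) = 4/5 × 3/20 + 17/100 × 17/20
= 3/25 + 289/2000 = 529/2000

P(the patient has the disease|the test is positive) = (3/25) / (529/2000) = 240/529

P(the patient has the disease|the test is positive) = 240/529 ≈ 45.37%


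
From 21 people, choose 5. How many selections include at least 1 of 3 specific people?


Complement: C(21,5) - C(18,5) = 20349 - 8568 = 11781

11781


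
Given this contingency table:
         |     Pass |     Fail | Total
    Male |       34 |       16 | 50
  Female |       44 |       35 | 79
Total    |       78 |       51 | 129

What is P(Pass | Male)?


P(Pass | Male) = 34/(34+16) = 34/50 = 17/25

P(Pass|Male) = 17/25 ≈ 68.00%


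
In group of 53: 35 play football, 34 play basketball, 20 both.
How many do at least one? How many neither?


|A∪B| = 35+34-20 = 49
Neither = 53-49 = 4

At least one: 49; Neither: 4


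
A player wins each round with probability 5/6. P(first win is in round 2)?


Geometric: P(X=2) = (1-p)^(k-1)×p = (1/6)^1×5/6 = 5/36

P(X=2) = 5/36 ≈ 13.89%


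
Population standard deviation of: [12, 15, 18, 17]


Mean = 62/4 = 31/2
  (12-31/2)²=49/4
  (15-31/2)²=1/4
  (18-31/2)²=25/4
  (17-31/2)²=9/4
Σ(x-μ)² = 21
σ² = 21/4

σ = √(21/4) ≈ 2.2913


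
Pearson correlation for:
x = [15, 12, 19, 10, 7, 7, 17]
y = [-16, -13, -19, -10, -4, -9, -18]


n=7, Σx=87, Σy=-89, Σxy=-1254, Σx²=1217, Σy²=1307
r = (7×(-1254) - 87×(-89))/√((7×1217 - 87²)(7×1307 - (-89)²))
= -1035/√(950×1228) = -1035/√1166600 ≈ -1035/1080.0926 ≈ -0.9583

r ≈ -0.9583


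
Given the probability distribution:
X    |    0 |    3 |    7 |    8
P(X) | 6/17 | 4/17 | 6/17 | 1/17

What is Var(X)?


E[X] = 62/17
E[X²] = 394/17
Var(X) = E[X²] - (E[X])² = 394/17 - 3844/289 = 2854/289

Var(X) = 2854/289 ≈ 9.8754


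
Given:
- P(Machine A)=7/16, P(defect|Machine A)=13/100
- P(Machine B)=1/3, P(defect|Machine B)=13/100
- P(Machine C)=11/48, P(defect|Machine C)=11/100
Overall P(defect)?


P(B) = Σ P(B|Aᵢ)×P(Aᵢ)
  13/100×7/16 = 91/1600
  13/100×1/3 = 13/300
  11/100×11/48 = 121/4800
Sum = 301/2400

P(defect) = 301/2400 ≈ 12.54%


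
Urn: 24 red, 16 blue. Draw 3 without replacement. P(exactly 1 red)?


Hypergeometric: C(24,1)×C(16,2)/C(40,3)
= 24×120/9880 = 72/247

P(X=1) = 72/247 ≈ 29.15%


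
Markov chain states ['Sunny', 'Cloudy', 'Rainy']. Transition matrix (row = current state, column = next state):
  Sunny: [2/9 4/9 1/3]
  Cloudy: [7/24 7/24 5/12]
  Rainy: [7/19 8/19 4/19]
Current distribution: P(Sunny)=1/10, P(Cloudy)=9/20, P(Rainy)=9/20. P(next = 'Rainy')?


P(next=Rainy) = Σᵢ P(now=i)×P(i→Rainy)
= 1/10×1/3 + 9/20×5/12 + 9/20×4/19
= 1/30 + 3/16 + 9/95 = 1439/4560

P = 1439/4560 ≈ 0.3156


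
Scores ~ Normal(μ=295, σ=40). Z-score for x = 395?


z = (x - μ)/σ = (395 - 295)/40 = 2.5

z = 2.5


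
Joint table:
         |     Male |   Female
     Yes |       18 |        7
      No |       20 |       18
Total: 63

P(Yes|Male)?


P(Yes|Male) = 18/(18+20) = 18/38 = 9/19

P = 9/19 ≈ 47.37%


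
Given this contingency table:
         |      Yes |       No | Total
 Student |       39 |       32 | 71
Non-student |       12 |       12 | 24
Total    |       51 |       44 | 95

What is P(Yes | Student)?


P(Yes | Student) = 39/(39+32) = 39/71

P(Yes|Student) = 39/71 ≈ 54.93%


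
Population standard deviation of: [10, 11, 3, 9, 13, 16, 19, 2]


Mean = 83/8
  (10-83/8)²=9/64
  (11-83/8)²=25/64
  (3-83/8)²=3481/64
  (9-83/8)²=121/64
  (13-83/8)²=441/64
  (16-83/8)²=2025/64
  (19-83/8)²=4761/64
  (2-83/8)²=4489/64
Σ(x-μ)² = 1919/8
σ² = (1919/8)/8 = 1919/64

σ = √(1919/64) ≈ 5.4758


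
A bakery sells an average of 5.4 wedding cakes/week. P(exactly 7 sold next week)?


Poisson(λ=5.4): P(X=7) = e^(-λ)×λ^k/k!
= e^(-5.4) × 5.4^7 / 7!
≈ 0.004516580943 × 133892.520998 / 5040 ≈ 0.119987

P(X=7) ≈ 0.119987 ≈ 12.00%


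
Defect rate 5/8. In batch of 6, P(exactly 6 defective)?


Binomial: P(X=6) = C(6,6)×p^6×(1-p)^0
= 1 × 15625/262144 × 1 = 15625/262144

P(X=6) = 15625/262144 ≈ 5.96%


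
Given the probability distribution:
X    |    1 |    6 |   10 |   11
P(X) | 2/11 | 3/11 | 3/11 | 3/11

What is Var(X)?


E[X] = 83/11
E[X²] = 773/11
Var(X) = E[X²] - (E[X])² = 773/11 - 6889/121 = 1614/121

Var(X) = 1614/121 ≈ 13.3388


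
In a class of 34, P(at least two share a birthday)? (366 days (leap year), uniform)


P(all different) = Π(366-i)/366 for i=0..33
= 0.205601
P(match) = 1 - 0.205601 = 0.794399

P ≈ 0.7944 ≈ 79.44%


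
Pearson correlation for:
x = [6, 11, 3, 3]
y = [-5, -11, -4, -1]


n=4, Σx=23, Σy=-21, Σxy=-166, Σx²=175, Σy²=163
r = (4×(-166) - 23×(-21))/√((4×175 - 23²)(4×163 - (-21)²))
= -181/√(171×211) = -181/√36081 ≈ -181/189.9500 ≈ -0.9529

r ≈ -0.9529


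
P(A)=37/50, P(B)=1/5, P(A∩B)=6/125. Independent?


P(A)×P(B) = 37/250
P(A∩B) = 6/125
Not equal → NOT independent

No, not independent


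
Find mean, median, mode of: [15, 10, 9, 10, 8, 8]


Sorted: [8, 8, 9, 10, 10, 15]
Mean = 60/6 = 10
Median = 19/2
Freq: {15: 1, 10: 2, 9: 1, 8: 2}
Mode: [8, 10]

Mean=10, Median=19/2, Mode=[8, 10]


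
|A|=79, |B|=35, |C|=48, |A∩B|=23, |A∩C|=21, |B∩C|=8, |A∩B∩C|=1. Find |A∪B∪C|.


|A∪B∪C| = 79+35+48-23-21-8+1 = 111

|A∪B∪C| = 111


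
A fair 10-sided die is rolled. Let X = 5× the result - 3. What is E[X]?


E[die] = (1+10)/2 = 11/2
E[X] = 5×11/2 - 3 = 49/2

E[X] = 49/2


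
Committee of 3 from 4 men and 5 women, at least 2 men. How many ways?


Count by #men:
  2M,1W: C(4,2)×C(5,1)=30
  3M,0W: C(4,3)×C(5,0)=4
Total = 34

34


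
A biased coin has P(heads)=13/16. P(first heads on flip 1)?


Geometric: P(X=1) = (1-p)^(k-1)×p = (3/16)^0×13/16 = 13/16

P(X=1) = 13/16 ≈ 81.25%


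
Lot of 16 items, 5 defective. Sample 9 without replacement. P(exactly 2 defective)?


Hypergeometric: C(5,2)×C(11,7)/C(16,9)
= 10×330/11440 = 15/52

P(X=2) = 15/52 ≈ 28.85%


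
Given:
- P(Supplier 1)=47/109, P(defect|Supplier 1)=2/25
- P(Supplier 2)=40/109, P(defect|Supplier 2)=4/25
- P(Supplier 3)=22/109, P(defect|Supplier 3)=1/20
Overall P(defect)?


P(B) = Σ P(B|Aᵢ)×P(Aᵢ)
  2/25×47/109 = 94/2725
  4/25×40/109 = 32/545
  1/20×22/109 = 11/1090
Sum = 563/5450

P(defect) = 563/5450 ≈ 10.33%


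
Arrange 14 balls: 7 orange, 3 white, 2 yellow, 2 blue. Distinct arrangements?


14!/(7!×3!×2!×2!) = 720720

720720


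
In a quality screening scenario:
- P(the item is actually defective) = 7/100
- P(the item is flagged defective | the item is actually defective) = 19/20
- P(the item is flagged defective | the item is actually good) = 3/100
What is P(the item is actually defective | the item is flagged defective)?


Using Bayes' theorem:
P(A|B) = P(B|A)·P(A) / P(B)

P(the item is flagged defective) = 19/20 × 7/100 + 3/100 × 93/100
= 133/2000 + 279/10000 = 59/625

P(the item is actually defective|the item is flagged defective) = (133/2000) / (59/625) = 665/944

P(the item is actually defective|the item is flagged defective) = 665/944 ≈ 70.44%


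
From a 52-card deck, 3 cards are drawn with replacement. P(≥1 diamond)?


P(not a diamond) = 39/52 = 3/4
P(none in 3 draws) = (3/4)^3 = 27/64
P(≥1 diamond) = 1 - 27/64 = 37/64

P = 37/64 ≈ 57.81%


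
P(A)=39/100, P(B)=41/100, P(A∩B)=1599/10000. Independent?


P(A)×P(B) = 1599/10000
P(A∩B) = 1599/10000
Equal ✓ → Independent

Yes, independent


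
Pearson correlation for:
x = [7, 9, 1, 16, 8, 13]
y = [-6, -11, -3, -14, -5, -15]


n=6, Σx=54, Σy=-54, Σxy=-603, Σx²=620, Σy²=612
r = (6×(-603) - 54×(-54))/√((6×620 - 54²)(6×612 - (-54)²))
= -702/√(804×756) = -702/√607824 ≈ -702/779.6307 ≈ -0.9004

r ≈ -0.9004


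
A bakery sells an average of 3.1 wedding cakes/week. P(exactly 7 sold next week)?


Poisson(λ=3.1): P(X=7) = e^(-λ)×λ^k/k!
= e^(-3.1) × 3.1^7 / 7!
≈ 0.04504920239 × 2751.2614111 / 5040 ≈ 0.024592

P(X=7) ≈ 0.024592 ≈ 2.46%


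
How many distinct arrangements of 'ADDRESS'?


Letters: 7, freq: {'A': 1, 'D': 2, 'R': 1, 'E': 1, 'S': 2}
7!/(1!×2!×1!×1!×2!) = 5040/4 = 1260

1260


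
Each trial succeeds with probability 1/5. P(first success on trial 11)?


Geometric: P(X=11) = (1-p)^(k-1)×p = (4/5)^10×1/5 = 1048576/48828125

P(X=11) = 1048576/48828125 ≈ 2.15%


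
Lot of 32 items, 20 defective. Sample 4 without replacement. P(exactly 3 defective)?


Hypergeometric: C(20,3)×C(12,1)/C(32,4)
= 1140×12/35960 = 342/899

P(X=3) = 342/899 ≈ 38.04%


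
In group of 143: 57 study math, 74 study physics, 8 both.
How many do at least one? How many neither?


|A∪B| = 57+74-8 = 123
Neither = 143-123 = 20

At least one: 123; Neither: 20


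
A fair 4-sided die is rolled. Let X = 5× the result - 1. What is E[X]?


E[die] = (1+4)/2 = 5/2
E[X] = 5×5/2 - 1 = 23/2

E[X] = 23/2


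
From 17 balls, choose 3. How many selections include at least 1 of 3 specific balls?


Complement: C(17,3) - C(14,3) = 680 - 364 = 316

316


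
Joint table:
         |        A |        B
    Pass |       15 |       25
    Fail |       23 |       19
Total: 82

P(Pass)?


P(Pass) = (15+25)/82 = 40/82 = 20/41

P(Pass) = 20/41 ≈ 48.78%


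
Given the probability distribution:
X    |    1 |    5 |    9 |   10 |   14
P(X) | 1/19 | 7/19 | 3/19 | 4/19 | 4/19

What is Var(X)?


E[X] = 159/19
E[X²] = 1603/19
Var(X) = E[X²] - (E[X])² = 1603/19 - 25281/361 = 5176/361

Var(X) = 5176/361 ≈ 14.3380


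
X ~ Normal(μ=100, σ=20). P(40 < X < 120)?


z₁=(40-100)/20=-3.0, z₂=(120-100)/20=1.0
P = Φ(1.0) - Φ(-3.0) = 0.841345 - 0.001350 = 0.839995 ≈ 0.8400

P(40 < X < 120) ≈ 0.8400


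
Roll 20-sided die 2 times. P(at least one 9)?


P(no 9)^2 = (19/20)^2 = 361/400
P(≥1) = 1 - 361/400 = 39/400

P = 39/400 ≈ 9.75%


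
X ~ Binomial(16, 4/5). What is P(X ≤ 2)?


P(X ≤ 2) = Σ P(X=i) for i=0..2
P(X=0) = 1/152587890625
P(X=1) = 64/152587890625
P(X=2) = 384/30517578125
Sum = 397/30517578125

P(X ≤ 2) = 397/30517578125 ≈ 0.00%


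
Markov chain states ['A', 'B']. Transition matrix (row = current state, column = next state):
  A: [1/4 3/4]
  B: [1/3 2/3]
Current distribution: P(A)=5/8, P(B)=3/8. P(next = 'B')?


P(next=B) = Σᵢ P(now=i)×P(i→B)
= 5/8×3/4 + 3/8×2/3
= 15/32 + 1/4 = 23/32

P = 23/32 ≈ 0.7188


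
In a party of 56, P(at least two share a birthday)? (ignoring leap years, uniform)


P(all different) = Π(365-i)/365 for i=0..55
= 0.011668
P(match) = 1 - 0.011668 = 0.988332

P ≈ 0.9883 ≈ 98.83%
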